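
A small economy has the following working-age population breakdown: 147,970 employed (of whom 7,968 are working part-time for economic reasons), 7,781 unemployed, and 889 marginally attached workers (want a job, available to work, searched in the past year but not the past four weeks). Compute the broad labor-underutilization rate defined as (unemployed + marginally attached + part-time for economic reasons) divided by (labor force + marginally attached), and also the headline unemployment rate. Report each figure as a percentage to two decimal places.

Broad underutilization rate ≈ 10.62%; headline unemployment rate ≈ 5.00%.

Labor force = 147,970 + 7,781 = 155,751.
Numerator = 7,781 + 889 + 7,968 = 16,638.
Denominator = 155,751 + 889 = 156,640.
Broad rate = 16,638 / 156,640 = 10.62%.
Headline unemployment rate = 7,781 / 155,751 = 5.00%.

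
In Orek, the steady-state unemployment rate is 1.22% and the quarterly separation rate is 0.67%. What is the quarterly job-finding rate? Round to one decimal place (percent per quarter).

From u* = s/(s+f): f = s·(1−u)/u.
f = 0.67 × (1 − 0.0122) / 0.0122 = 0.6618 / 0.0122 ≈ 54.2% per quarter.

Job-finding rate ≈ 54.2% per quarter.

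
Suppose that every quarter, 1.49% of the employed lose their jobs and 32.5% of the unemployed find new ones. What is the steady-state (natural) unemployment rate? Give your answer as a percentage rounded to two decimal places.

Steady-state unemployment rate ≈ 4.38%.

At steady state the flows balance: s·E = f·U, so U/(E+U) = s/(s+f).
u* = 1.49 / (1.49 + 32.5) = 1.49 / 33.99 = 4.38%.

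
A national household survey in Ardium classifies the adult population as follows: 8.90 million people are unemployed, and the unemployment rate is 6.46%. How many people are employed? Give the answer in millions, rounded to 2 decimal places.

About 128.87 million are employed.

Labor force = U / u = 8.90 / 0.0646 ≈ 137.77 million.
Employed = labor force − unemployed = 137.77 − 8.90 = 128.87 million.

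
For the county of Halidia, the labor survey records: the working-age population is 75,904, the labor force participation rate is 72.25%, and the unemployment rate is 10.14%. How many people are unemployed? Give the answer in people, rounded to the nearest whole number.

About 5,561 are unemployed.

Labor force = 0.7225 × 75,904 = 54,841.
Unemployed = 0.1014 × 54,841 ≈ 5,561.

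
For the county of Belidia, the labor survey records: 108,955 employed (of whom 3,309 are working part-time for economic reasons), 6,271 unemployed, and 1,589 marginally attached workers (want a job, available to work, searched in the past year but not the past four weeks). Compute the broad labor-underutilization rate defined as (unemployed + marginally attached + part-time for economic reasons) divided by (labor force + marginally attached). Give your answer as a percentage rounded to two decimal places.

Broad underutilization rate ≈ 9.56%.

Labor force = 108,955 + 6,271 = 115,226.
Numerator = 6,271 + 1,589 + 3,309 = 11,169.
Denominator = 115,226 + 1,589 = 116,815.
Broad rate = 11,169 / 116,815 = 9.56%.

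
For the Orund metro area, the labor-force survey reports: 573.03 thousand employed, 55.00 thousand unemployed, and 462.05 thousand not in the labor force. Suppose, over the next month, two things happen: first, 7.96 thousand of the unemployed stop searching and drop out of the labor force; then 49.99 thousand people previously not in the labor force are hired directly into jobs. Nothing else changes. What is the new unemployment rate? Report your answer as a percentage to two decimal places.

New unemployment rate ≈ 7.02%.

Initially, labor force = 573.03 + 55.00 = 628.03 thousand, so u = 55.00/628.03 = 8.76%.
After the first change, unemployed and labor force both fall by 7.96 → E = 573.03, U = 47.04, labor force = 620.07 thousand.
After the second change, employed and labor force both rise by 49.99; unemployed unchanged → E = 623.02, U = 47.04, labor force = 670.06 thousand.
New unemployment rate = 47.04 / 670.06 = 7.02%.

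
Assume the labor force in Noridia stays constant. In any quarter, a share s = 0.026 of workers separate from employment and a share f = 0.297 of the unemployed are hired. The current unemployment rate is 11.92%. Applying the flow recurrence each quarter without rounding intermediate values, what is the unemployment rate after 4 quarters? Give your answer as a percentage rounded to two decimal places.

With a fixed labor force, u_{t+1} = u_t + s·(1−u_t) − f·u_t = u_t·(1−s−f) + s.
Here 1−s−f = 0.677 and s = 0.026.
u_1 = 0.119200 × 0.677 + 0.026 = 0.106698.
u_2 = 0.106698 × 0.677 + 0.026 = 0.098235.
u_3 = 0.098235 × 0.677 + 0.026 = 0.092505.
u_4 = 0.092505 × 0.677 + 0.026 = 0.088626.

Unemployment rate after four quarters ≈ 8.86%.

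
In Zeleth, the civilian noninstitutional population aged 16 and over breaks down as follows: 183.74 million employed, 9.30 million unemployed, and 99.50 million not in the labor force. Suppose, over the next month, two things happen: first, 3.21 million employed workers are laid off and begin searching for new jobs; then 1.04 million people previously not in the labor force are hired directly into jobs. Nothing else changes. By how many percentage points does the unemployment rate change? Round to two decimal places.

Initially, labor force = 183.74 + 9.30 = 193.04 million, so u = 9.30/193.04 = 4.82%.
After the first change, employed falls and unemployed rises by 3.21; labor force unchanged → E = 180.53, U = 12.51, labor force = 193.04 million.
After the second change, employed and labor force both rise by 1.04; unemployed unchanged → E = 181.57, U = 12.51, labor force = 194.08 million.
New unemployment rate = 12.51 / 194.08 = 6.45%.
Change = 6.45% − 4.82% = +1.63 percentage points.

The unemployment rate changes by +1.63 percentage points.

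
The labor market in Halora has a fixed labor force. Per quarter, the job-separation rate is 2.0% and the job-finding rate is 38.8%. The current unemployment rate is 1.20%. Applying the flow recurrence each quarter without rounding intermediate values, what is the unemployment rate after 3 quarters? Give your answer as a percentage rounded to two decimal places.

Unemployment rate after three quarters ≈ 4.13%.

With a fixed labor force, u_{t+1} = u_t + s·(1−u_t) − f·u_t = u_t·(1−s−f) + s.
Here 1−s−f = 0.592 and s = 0.020.
u_1 = 0.012000 × 0.592 + 0.020 = 0.027104.
u_2 = 0.027104 × 0.592 + 0.020 = 0.036046.
u_3 = 0.036046 × 0.592 + 0.020 = 0.041339.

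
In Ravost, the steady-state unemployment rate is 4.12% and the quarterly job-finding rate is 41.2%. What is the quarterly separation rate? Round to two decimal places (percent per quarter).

Separation rate ≈ 1.77% per quarter.

From u* = s/(s+f): s = u·f/(1−u).
s = 0.0412 × 41.2 / (1 − 0.0412) = 1.6974 / 0.9588 ≈ 1.77% per quarter.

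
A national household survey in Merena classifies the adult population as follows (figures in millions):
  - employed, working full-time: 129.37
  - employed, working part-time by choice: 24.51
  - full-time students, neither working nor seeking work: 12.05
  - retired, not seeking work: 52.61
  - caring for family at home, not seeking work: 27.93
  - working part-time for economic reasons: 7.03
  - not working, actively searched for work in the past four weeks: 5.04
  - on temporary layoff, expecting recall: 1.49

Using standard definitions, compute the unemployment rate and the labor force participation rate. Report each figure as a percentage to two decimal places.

Unemployment rate ≈ 3.90%; labor force participation rate ≈ 64.39%.

Employed = 129.37 + 24.51 + 7.03 = 160.91 million (anyone who worked, including part-time for economic reasons, counts as employed).
Unemployed = 5.04 + 1.49 = 6.53 million (jobless and actively searching, or on temporary layoff).
Labor force = 160.91 + 6.53 = 167.44 million.
Not in labor force = 12.05 + 52.61 + 27.93 = 92.59 million (those not working and not actively searching are outside the labor force).
Civilian working-age population = 167.44 + 92.59 = 260.03 million.
Unemployment rate = 6.53 / 167.44 = 3.90%.
Labor force participation rate = 167.44 / 260.03 = 64.39%.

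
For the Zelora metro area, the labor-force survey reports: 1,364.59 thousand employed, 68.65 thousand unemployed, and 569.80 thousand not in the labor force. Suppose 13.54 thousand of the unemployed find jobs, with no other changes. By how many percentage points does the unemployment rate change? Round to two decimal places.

Initially, labor force = 1,364.59 + 68.65 = 1,433.24 thousand, so u = 68.65/1,433.24 = 4.79%.
After the change, unemployed falls and employed rises by 13.54; labor force unchanged → E = 1,378.13, U = 55.11, labor force = 1,433.24 thousand.
New unemployment rate = 55.11 / 1,433.24 = 3.85%.
Change = 3.85% − 4.79% = −0.94 percentage points.

The unemployment rate changes by −0.94 percentage points.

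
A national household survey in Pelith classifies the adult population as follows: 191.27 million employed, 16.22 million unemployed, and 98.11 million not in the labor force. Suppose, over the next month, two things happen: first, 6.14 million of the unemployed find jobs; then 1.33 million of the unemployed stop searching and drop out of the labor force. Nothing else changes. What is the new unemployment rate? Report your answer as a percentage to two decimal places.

Initially, labor force = 191.27 + 16.22 = 207.49 million, so u = 16.22/207.49 = 7.82%.
After the first change, unemployed falls and employed rises by 6.14; labor force unchanged → E = 197.41, U = 10.08, labor force = 207.49 million.
After the second change, unemployed and labor force both fall by 1.33 → E = 197.41, U = 8.75, labor force = 206.16 million.
New unemployment rate = 8.75 / 206.16 = 4.24%.

New unemployment rate ≈ 4.24%.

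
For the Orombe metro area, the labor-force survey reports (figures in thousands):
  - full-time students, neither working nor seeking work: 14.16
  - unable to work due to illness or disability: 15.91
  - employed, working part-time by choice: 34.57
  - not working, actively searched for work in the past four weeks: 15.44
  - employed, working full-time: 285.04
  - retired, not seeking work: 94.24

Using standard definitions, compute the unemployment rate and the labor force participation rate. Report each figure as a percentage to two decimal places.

Unemployment rate ≈ 4.61%; labor force participation rate ≈ 72.94%.

Employed = 34.57 + 285.04 = 319.61 thousand.
Unemployed = 15.44 thousand.
Labor force = 319.61 + 15.44 = 335.05 thousand.
Not in labor force = 14.16 + 15.91 + 94.24 = 124.31 thousand (those not working and not actively searching are outside the labor force).
Civilian working-age population = 335.05 + 124.31 = 459.36 thousand.
Unemployment rate = 15.44 / 335.05 = 4.61%.
Labor force participation rate = 335.05 / 459.36 = 72.94%.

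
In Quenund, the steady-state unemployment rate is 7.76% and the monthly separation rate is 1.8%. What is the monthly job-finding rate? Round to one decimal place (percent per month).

Job-finding rate ≈ 21.4% per month.

From u* = s/(s+f): f = s·(1−u)/u.
f = 1.8 × (1 − 0.0776) / 0.0776 = 1.6603 / 0.0776 ≈ 21.4% per month.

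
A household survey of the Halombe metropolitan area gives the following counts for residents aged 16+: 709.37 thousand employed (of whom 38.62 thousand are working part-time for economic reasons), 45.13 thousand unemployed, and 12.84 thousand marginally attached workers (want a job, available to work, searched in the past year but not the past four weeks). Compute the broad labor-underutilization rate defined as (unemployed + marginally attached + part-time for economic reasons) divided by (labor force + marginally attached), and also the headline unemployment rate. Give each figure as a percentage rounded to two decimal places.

Labor force = 709.37 + 45.13 = 754.50 thousand.
Numerator = 45.13 + 12.84 + 38.62 = 96.59 thousand.
Denominator = 754.50 + 12.84 = 767.34 thousand.
Broad rate = 96.59 / 767.34 = 12.59%.
Headline unemployment rate = 45.13 / 754.50 = 5.98%.

Broad underutilization rate ≈ 12.59%; headline unemployment rate ≈ 5.98%.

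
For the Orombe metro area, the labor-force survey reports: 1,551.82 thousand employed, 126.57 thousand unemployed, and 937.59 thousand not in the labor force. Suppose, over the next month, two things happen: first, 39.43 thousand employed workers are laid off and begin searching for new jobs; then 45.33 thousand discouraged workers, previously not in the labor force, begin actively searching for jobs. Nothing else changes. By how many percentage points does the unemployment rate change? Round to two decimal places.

The unemployment rate changes by +4.72 percentage points.

Initially, labor force = 1,551.82 + 126.57 = 1,678.39 thousand, so u = 126.57/1,678.39 = 7.54%.
After the first change, employed falls and unemployed rises by 39.43; labor force unchanged → E = 1,512.39, U = 166.00, labor force = 1,678.39 thousand.
After the second change, unemployed and labor force both rise by 45.33 → E = 1,512.39, U = 211.33, labor force = 1,723.72 thousand.
New unemployment rate = 211.33 / 1,723.72 = 12.26%.
Change = 12.26% − 7.54% = +4.72 percentage points.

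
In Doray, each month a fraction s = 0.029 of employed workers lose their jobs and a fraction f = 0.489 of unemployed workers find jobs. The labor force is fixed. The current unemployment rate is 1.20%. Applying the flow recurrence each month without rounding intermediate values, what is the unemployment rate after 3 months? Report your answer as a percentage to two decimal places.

Unemployment rate after three months ≈ 5.11%.

With a fixed labor force, u_{t+1} = u_t + s·(1−u_t) − f·u_t = u_t·(1−s−f) + s.
Here 1−s−f = 0.482 and s = 0.029.
u_1 = 0.012000 × 0.482 + 0.029 = 0.034784.
u_2 = 0.034784 × 0.482 + 0.029 = 0.045766.
u_3 = 0.045766 × 0.482 + 0.029 = 0.051059.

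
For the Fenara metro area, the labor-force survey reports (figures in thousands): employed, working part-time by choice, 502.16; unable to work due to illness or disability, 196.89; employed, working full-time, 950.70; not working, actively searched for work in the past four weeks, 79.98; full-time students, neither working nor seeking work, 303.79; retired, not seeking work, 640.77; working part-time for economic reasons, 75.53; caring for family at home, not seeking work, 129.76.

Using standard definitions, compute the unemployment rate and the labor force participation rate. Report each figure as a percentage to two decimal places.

Employed = 502.16 + 950.70 + 75.53 = 1,528.39 thousand (anyone who worked, including part-time for economic reasons, counts as employed).
Unemployed = 79.98 thousand.
Labor force = 1,528.39 + 79.98 = 1,608.37 thousand.
Not in labor force = 196.89 + 303.79 + 640.77 + 129.76 = 1,271.21 thousand (those not working and not actively searching are outside the labor force).
Civilian working-age population = 1,608.37 + 1,271.21 = 2,879.58 thousand.
Unemployment rate = 79.98 / 1,608.37 = 4.97%.
Labor force participation rate = 1,608.37 / 2,879.58 = 55.85%.

Unemployment rate ≈ 4.97%; labor force participation rate ≈ 55.85%.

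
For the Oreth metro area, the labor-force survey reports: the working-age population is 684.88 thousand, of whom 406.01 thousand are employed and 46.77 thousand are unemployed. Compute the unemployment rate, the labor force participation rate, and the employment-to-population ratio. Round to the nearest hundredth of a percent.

Unemployment rate ≈ 10.33%; labor force participation rate ≈ 66.11%; employment-population ratio ≈ 59.28%.

Labor force = employed + unemployed = 406.01 + 46.77 = 452.78 thousand.
Unemployment rate = 46.77 / 452.78 = 10.33%.
Labor force participation rate = 452.78 / 684.88 = 66.11%.
Employment-population ratio = 406.01 / 684.88 = 59.28%.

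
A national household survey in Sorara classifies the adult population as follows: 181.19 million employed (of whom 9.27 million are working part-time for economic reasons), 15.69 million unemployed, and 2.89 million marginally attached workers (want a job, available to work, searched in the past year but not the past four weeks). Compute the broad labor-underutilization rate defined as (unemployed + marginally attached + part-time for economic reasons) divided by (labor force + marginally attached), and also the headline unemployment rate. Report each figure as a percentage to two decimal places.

Labor force = 181.19 + 15.69 = 196.88 million.
Numerator = 15.69 + 2.89 + 9.27 = 27.85 million.
Denominator = 196.88 + 2.89 = 199.77 million.
Broad rate = 27.85 / 199.77 = 13.94%.
Headline unemployment rate = 15.69 / 196.88 = 7.97%.

Broad underutilization rate ≈ 13.94%; headline unemployment rate ≈ 7.97%.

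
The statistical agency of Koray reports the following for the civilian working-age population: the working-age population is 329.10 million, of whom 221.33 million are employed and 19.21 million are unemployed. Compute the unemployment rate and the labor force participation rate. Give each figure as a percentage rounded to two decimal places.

Labor force = employed + unemployed = 221.33 + 19.21 = 240.54 million.
Unemployment rate = 19.21 / 240.54 = 7.99%.
Labor force participation rate = 240.54 / 329.10 = 73.09%.

Unemployment rate ≈ 7.99%; labor force participation rate ≈ 73.09%.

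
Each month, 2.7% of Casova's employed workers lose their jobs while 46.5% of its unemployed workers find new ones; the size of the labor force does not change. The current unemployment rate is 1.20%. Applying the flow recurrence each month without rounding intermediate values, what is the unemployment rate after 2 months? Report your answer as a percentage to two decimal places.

With a fixed labor force, u_{t+1} = u_t + s·(1−u_t) − f·u_t = u_t·(1−s−f) + s.
Here 1−s−f = 0.508 and s = 0.027.
u_1 = 0.012000 × 0.508 + 0.027 = 0.033096.
u_2 = 0.033096 × 0.508 + 0.027 = 0.043813.

Unemployment rate after two months ≈ 4.38%.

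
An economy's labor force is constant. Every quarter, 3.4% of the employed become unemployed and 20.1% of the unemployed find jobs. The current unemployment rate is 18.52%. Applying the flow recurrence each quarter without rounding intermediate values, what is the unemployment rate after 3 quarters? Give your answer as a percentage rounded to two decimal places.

With a fixed labor force, u_{t+1} = u_t + s·(1−u_t) − f·u_t = u_t·(1−s−f) + s.
Here 1−s−f = 0.765 and s = 0.034.
u_1 = 0.185200 × 0.765 + 0.034 = 0.175678.
u_2 = 0.175678 × 0.765 + 0.034 = 0.168394.
u_3 = 0.168394 × 0.765 + 0.034 = 0.162821.

Unemployment rate after three quarters ≈ 16.28%.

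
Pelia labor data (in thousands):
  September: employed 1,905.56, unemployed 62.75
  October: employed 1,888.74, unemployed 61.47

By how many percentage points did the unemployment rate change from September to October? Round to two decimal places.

The unemployment rate changed by −0.04 percentage points.

September: labor force = 1,905.56 + 62.75 = 1,968.31; u = 62.75/1,968.31 = 3.19%.
October: labor force = 1,888.74 + 61.47 = 1,950.21; u = 61.47/1,950.21 = 3.15%.
Change = 3.15% − 3.19% = −0.04 pp.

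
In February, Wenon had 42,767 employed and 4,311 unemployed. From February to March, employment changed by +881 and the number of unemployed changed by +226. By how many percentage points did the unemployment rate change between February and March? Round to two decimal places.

The unemployment rate changed by +0.26 percentage points.

February: labor force = 42,767 + 4,311 = 47,078; u = 4,311/47,078 = 9.16%.
March: labor force = 43,648 + 4,537 = 48,185; u = 4,537/48,185 = 9.42%.
Change = 9.42% − 9.16% = +0.26 pp.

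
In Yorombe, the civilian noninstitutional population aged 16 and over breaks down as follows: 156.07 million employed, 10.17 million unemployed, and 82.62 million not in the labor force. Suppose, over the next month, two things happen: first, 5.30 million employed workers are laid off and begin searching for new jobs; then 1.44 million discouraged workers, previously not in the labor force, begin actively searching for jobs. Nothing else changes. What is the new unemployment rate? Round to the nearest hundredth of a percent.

New unemployment rate ≈ 10.08%.

Initially, labor force = 156.07 + 10.17 = 166.24 million, so u = 10.17/166.24 = 6.12%.
After the first change, employed falls and unemployed rises by 5.30; labor force unchanged → E = 150.77, U = 15.47, labor force = 166.24 million.
After the second change, unemployed and labor force both rise by 1.44 → E = 150.77, U = 16.91, labor force = 167.68 million.
New unemployment rate = 16.91 / 167.68 = 10.08%.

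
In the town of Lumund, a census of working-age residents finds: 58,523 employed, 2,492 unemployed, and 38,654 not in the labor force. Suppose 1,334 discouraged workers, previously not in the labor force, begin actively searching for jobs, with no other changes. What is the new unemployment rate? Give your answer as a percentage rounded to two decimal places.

Initially, labor force = 58,523 + 2,492 = 61,015, so u = 2,492/61,015 = 4.08%.
After the change, unemployed and labor force both rise by 1,334 → E = 58,523, U = 3,826, labor force = 62,349.
New unemployment rate = 3,826 / 62,349 = 6.14%.

New unemployment rate ≈ 6.14%.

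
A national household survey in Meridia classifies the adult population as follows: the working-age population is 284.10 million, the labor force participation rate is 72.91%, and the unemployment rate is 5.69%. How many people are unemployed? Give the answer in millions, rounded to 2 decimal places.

Labor force = 0.7291 × 284.10 = 207.14 million.
Unemployed = 0.0569 × 207.14 ≈ 11.79 million.

About 11.79 million are unemployed.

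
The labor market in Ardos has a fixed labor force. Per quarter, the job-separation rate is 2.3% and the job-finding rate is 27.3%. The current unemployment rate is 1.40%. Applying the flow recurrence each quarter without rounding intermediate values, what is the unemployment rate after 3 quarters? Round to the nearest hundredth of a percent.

Unemployment rate after three quarters ≈ 5.55%.

With a fixed labor force, u_{t+1} = u_t + s·(1−u_t) − f·u_t = u_t·(1−s−f) + s.
Here 1−s−f = 0.704 and s = 0.023.
u_1 = 0.014000 × 0.704 + 0.023 = 0.032856.
u_2 = 0.032856 × 0.704 + 0.023 = 0.046131.
u_3 = 0.046131 × 0.704 + 0.023 = 0.055476.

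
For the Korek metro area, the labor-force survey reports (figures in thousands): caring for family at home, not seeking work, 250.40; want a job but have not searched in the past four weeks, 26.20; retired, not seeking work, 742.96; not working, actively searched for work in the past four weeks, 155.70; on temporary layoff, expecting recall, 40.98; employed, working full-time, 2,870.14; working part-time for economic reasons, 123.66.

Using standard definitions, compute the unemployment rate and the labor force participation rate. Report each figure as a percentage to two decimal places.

Employed = 2,870.14 + 123.66 = 2,993.80 thousand (anyone who worked, including part-time for economic reasons, counts as employed).
Unemployed = 155.70 + 40.98 = 196.68 thousand (jobless and actively searching, or on temporary layoff).
Labor force = 2,993.80 + 196.68 = 3,190.48 thousand.
Not in labor force = 250.40 + 26.20 + 742.96 = 1,019.56 thousand (those not working and not actively searching are outside the labor force — including those who want a job but have given up searching).
Civilian working-age population = 3,190.48 + 1,019.56 = 4,210.04 thousand.
Unemployment rate = 196.68 / 3,190.48 = 6.16%.
Labor force participation rate = 3,190.48 / 4,210.04 = 75.78%.

Unemployment rate ≈ 6.16%; labor force participation rate ≈ 75.78%.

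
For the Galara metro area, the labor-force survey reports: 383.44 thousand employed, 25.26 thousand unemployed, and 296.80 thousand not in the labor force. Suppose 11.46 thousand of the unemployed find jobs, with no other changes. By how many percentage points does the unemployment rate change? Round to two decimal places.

Initially, labor force = 383.44 + 25.26 = 408.70 thousand, so u = 25.26/408.70 = 6.18%.
After the change, unemployed falls and employed rises by 11.46; labor force unchanged → E = 394.90, U = 13.80, labor force = 408.70 thousand.
New unemployment rate = 13.80 / 408.70 = 3.38%.
Change = 3.38% − 6.18% = −2.80 percentage points.

The unemployment rate changes by −2.80 percentage points.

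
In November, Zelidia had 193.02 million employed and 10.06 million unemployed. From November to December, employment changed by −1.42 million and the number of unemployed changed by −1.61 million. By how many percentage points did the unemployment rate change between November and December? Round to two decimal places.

November: labor force = 193.02 + 10.06 = 203.08; u = 10.06/203.08 = 4.95%.
December: labor force = 191.60 + 8.45 = 200.05; u = 8.45/200.05 = 4.22%.
Change = 4.22% − 4.95% = −0.73 pp.

The unemployment rate changed by −0.73 percentage points.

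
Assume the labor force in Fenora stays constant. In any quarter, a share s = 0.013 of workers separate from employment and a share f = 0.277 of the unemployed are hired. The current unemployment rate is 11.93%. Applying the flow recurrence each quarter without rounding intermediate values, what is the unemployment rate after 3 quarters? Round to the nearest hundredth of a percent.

Unemployment rate after three quarters ≈ 7.15%.

With a fixed labor force, u_{t+1} = u_t + s·(1−u_t) − f·u_t = u_t·(1−s−f) + s.
Here 1−s−f = 0.710 and s = 0.013.
u_1 = 0.119300 × 0.710 + 0.013 = 0.097703.
u_2 = 0.097703 × 0.710 + 0.013 = 0.082369.
u_3 = 0.082369 × 0.710 + 0.013 = 0.071482.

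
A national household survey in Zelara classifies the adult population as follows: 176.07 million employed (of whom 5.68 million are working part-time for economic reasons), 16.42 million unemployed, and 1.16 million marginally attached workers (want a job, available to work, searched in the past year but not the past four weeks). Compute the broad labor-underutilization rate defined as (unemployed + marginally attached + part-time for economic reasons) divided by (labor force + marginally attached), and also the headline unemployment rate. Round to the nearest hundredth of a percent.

Labor force = 176.07 + 16.42 = 192.49 million.
Numerator = 16.42 + 1.16 + 5.68 = 23.26 million.
Denominator = 192.49 + 1.16 = 193.65 million.
Broad rate = 23.26 / 193.65 = 12.01%.
Headline unemployment rate = 16.42 / 192.49 = 8.53%.

Broad underutilization rate ≈ 12.01%; headline unemployment rate ≈ 8.53%.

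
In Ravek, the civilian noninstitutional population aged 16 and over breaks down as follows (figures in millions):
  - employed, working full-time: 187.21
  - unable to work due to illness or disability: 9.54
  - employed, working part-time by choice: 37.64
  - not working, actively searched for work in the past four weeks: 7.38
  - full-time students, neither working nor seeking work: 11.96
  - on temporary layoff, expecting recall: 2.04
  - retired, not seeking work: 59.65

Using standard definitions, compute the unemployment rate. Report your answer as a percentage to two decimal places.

Employed = 187.21 + 37.64 = 224.85 million.
Unemployed = 7.38 + 2.04 = 9.42 million (jobless and actively searching, or on temporary layoff).
Labor force = 224.85 + 9.42 = 234.27 million.
Unemployment rate = 9.42 / 234.27 = 4.02%.

Unemployment rate ≈ 4.02%.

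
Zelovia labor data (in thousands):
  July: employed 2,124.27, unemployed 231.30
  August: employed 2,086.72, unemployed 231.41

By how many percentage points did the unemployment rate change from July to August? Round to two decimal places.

July: labor force = 2,124.27 + 231.30 = 2,355.57; u = 231.30/2,355.57 = 9.82%.
August: labor force = 2,086.72 + 231.41 = 2,318.13; u = 231.41/2,318.13 = 9.98%.
Change = 9.98% − 9.82% = +0.16 pp.

The unemployment rate changed by +0.16 percentage points.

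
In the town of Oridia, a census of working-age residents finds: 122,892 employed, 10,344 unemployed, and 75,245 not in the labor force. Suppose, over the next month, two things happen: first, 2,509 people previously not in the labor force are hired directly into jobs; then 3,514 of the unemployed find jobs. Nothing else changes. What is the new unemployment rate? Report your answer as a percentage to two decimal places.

New unemployment rate ≈ 5.03%.

Initially, labor force = 122,892 + 10,344 = 133,236, so u = 10,344/133,236 = 7.76%.
After the first change, employed and labor force both rise by 2,509; unemployed unchanged → E = 125,401, U = 10,344, labor force = 135,745.
After the second change, unemployed falls and employed rises by 3,514; labor force unchanged → E = 128,915, U = 6,830, labor force = 135,745.
New unemployment rate = 6,830 / 135,745 = 5.03%.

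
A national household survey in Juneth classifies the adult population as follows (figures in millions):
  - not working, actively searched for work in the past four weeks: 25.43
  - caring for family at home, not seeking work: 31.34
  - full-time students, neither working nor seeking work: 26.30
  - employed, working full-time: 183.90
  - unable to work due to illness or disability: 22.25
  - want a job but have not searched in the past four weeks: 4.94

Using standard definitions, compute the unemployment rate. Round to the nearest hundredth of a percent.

Unemployment rate ≈ 12.15%.

Employed = 183.90 million.
Unemployed = 25.43 million.
Labor force = 183.90 + 25.43 = 209.33 million.
Unemployment rate = 25.43 / 209.33 = 12.15%.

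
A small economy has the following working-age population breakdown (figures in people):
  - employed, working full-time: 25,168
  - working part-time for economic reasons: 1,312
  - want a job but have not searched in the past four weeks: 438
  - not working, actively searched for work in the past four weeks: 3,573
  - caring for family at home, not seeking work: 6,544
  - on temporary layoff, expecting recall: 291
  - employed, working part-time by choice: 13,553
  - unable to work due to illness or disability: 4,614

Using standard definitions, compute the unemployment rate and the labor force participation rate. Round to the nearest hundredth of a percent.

Employed = 25,168 + 1,312 + 13,553 = 40,033 (anyone who worked, including part-time for economic reasons, counts as employed).
Unemployed = 3,573 + 291 = 3,864 (jobless and actively searching, or on temporary layoff).
Labor force = 40,033 + 3,864 = 43,897.
Not in labor force = 438 + 6,544 + 4,614 = 11,596 (those not working and not actively searching are outside the labor force — including those who want a job but have given up searching).
Civilian working-age population = 43,897 + 11,596 = 55,493.
Unemployment rate = 3,864 / 43,897 = 8.80%.
Labor force participation rate = 43,897 / 55,493 = 79.10%.

Unemployment rate ≈ 8.80%; labor force participation rate ≈ 79.10%.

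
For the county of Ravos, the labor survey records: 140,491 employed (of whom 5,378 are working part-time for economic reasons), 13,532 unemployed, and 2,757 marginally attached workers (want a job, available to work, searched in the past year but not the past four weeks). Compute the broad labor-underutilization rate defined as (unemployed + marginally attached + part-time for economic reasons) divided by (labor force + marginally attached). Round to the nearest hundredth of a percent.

Broad underutilization rate ≈ 13.82%.

Labor force = 140,491 + 13,532 = 154,023.
Numerator = 13,532 + 2,757 + 5,378 = 21,667.
Denominator = 154,023 + 2,757 = 156,780.
Broad rate = 21,667 / 156,780 = 13.82%.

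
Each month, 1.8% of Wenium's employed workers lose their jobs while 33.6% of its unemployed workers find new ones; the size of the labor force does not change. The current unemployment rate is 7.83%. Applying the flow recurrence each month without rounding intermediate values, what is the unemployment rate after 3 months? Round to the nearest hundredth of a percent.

With a fixed labor force, u_{t+1} = u_t + s·(1−u_t) − f·u_t = u_t·(1−s−f) + s.
Here 1−s−f = 0.646 and s = 0.018.
u_1 = 0.078300 × 0.646 + 0.018 = 0.068582.
u_2 = 0.068582 × 0.646 + 0.018 = 0.062304.
u_3 = 0.062304 × 0.646 + 0.018 = 0.058248.

Unemployment rate after three months ≈ 5.82%.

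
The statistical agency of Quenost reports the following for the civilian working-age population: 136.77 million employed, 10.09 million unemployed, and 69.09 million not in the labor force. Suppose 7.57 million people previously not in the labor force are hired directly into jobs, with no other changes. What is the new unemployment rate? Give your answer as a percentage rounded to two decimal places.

Initially, labor force = 136.77 + 10.09 = 146.86 million, so u = 10.09/146.86 = 6.87%.
After the change, employed and labor force both rise by 7.57; unemployed unchanged → E = 144.34, U = 10.09, labor force = 154.43 million.
New unemployment rate = 10.09 / 154.43 = 6.53%.

New unemployment rate ≈ 6.53%.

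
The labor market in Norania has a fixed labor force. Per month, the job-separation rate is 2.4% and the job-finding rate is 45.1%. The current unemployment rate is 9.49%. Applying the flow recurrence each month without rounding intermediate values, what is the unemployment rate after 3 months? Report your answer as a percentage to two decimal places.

With a fixed labor force, u_{t+1} = u_t + s·(1−u_t) − f·u_t = u_t·(1−s−f) + s.
Here 1−s−f = 0.525 and s = 0.024.
u_1 = 0.094900 × 0.525 + 0.024 = 0.073822.
u_2 = 0.073822 × 0.525 + 0.024 = 0.062757.
u_3 = 0.062757 × 0.525 + 0.024 = 0.056947.

Unemployment rate after three months ≈ 5.69%.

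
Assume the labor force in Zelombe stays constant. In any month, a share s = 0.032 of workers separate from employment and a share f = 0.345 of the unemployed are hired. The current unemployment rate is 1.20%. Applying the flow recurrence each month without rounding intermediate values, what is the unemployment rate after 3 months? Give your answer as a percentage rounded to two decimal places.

With a fixed labor force, u_{t+1} = u_t + s·(1−u_t) − f·u_t = u_t·(1−s−f) + s.
Here 1−s−f = 0.623 and s = 0.032.
u_1 = 0.012000 × 0.623 + 0.032 = 0.039476.
u_2 = 0.039476 × 0.623 + 0.032 = 0.056594.
u_3 = 0.056594 × 0.623 + 0.032 = 0.067258.

Unemployment rate after three months ≈ 6.73%.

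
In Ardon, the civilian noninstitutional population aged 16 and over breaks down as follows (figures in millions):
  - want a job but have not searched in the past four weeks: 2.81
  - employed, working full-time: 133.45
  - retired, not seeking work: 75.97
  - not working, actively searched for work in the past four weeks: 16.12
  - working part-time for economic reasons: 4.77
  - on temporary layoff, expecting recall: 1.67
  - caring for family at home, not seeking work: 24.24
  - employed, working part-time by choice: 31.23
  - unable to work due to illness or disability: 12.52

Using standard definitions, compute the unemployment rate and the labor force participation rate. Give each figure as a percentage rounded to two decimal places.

Unemployment rate ≈ 9.50%; labor force participation rate ≈ 61.84%.

Employed = 133.45 + 4.77 + 31.23 = 169.45 million (anyone who worked, including part-time for economic reasons, counts as employed).
Unemployed = 16.12 + 1.67 = 17.79 million (jobless and actively searching, or on temporary layoff).
Labor force = 169.45 + 17.79 = 187.24 million.
Not in labor force = 2.81 + 75.97 + 24.24 + 12.52 = 115.54 million (those not working and not actively searching are outside the labor force — including those who want a job but have given up searching).
Civilian working-age population = 187.24 + 115.54 = 302.78 million.
Unemployment rate = 17.79 / 187.24 = 9.50%.
Labor force participation rate = 187.24 / 302.78 = 61.84%.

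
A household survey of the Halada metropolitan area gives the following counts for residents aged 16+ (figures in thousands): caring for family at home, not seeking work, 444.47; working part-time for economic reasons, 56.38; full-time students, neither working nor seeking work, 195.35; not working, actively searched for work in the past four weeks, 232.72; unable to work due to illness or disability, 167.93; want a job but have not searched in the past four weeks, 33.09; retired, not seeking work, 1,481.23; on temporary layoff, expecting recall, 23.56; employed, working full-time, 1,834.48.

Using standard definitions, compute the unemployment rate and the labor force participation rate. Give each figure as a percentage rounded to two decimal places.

Unemployment rate ≈ 11.94%; labor force participation rate ≈ 48.04%.

Employed = 56.38 + 1,834.48 = 1,890.86 thousand (anyone who worked, including part-time for economic reasons, counts as employed).
Unemployed = 232.72 + 23.56 = 256.28 thousand (jobless and actively searching, or on temporary layoff).
Labor force = 1,890.86 + 256.28 = 2,147.14 thousand.
Not in labor force = 444.47 + 195.35 + 167.93 + 33.09 + 1,481.23 = 2,322.07 thousand (those not working and not actively searching are outside the labor force — including those who want a job but have given up searching).
Civilian working-age population = 2,147.14 + 2,322.07 = 4,469.21 thousand.
Unemployment rate = 256.28 / 2,147.14 = 11.94%.
Labor force participation rate = 2,147.14 / 4,469.21 = 48.04%.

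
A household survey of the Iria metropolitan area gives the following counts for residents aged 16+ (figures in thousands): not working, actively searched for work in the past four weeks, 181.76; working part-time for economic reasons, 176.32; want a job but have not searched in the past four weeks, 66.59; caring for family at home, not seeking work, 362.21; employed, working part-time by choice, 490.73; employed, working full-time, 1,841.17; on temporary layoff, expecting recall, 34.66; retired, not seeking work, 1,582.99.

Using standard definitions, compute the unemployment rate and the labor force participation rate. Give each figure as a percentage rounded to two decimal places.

Employed = 176.32 + 490.73 + 1,841.17 = 2,508.22 thousand (anyone who worked, including part-time for economic reasons, counts as employed).
Unemployed = 181.76 + 34.66 = 216.42 thousand (jobless and actively searching, or on temporary layoff).
Labor force = 2,508.22 + 216.42 = 2,724.64 thousand.
Not in labor force = 66.59 + 362.21 + 1,582.99 = 2,011.79 thousand (those not working and not actively searching are outside the labor force — including those who want a job but have given up searching).
Civilian working-age population = 2,724.64 + 2,011.79 = 4,736.43 thousand.
Unemployment rate = 216.42 / 2,724.64 = 7.94%.
Labor force participation rate = 2,724.64 / 4,736.43 = 57.53%.

Unemployment rate ≈ 7.94%; labor force participation rate ≈ 57.53%.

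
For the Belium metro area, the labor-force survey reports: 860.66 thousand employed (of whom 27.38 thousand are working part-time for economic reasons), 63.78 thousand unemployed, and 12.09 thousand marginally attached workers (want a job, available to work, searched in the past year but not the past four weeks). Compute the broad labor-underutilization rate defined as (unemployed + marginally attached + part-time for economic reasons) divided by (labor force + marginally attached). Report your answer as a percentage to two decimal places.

Broad underutilization rate ≈ 11.02%.

Labor force = 860.66 + 63.78 = 924.44 thousand.
Numerator = 63.78 + 12.09 + 27.38 = 103.25 thousand.
Denominator = 924.44 + 12.09 = 936.53 thousand.
Broad rate = 103.25 / 936.53 = 11.02%.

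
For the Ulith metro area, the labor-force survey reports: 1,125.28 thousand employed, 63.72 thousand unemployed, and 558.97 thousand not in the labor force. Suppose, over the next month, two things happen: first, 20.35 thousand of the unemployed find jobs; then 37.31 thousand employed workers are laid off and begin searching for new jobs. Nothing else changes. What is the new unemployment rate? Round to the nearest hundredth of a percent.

New unemployment rate ≈ 6.79%.

Initially, labor force = 1,125.28 + 63.72 = 1,189.00 thousand, so u = 63.72/1,189.00 = 5.36%.
After the first change, unemployed falls and employed rises by 20.35; labor force unchanged → E = 1,145.63, U = 43.37, labor force = 1,189.00 thousand.
After the second change, employed falls and unemployed rises by 37.31; labor force unchanged → E = 1,108.32, U = 80.68, labor force = 1,189.00 thousand.
New unemployment rate = 80.68 / 1,189.00 = 6.79%.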